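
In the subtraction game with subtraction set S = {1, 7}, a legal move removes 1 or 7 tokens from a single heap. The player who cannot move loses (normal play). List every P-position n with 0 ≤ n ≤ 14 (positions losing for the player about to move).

0, 2, 4, 6, 8, 10, 12, 14

G(0) = 0
G(1) = mex{0} = 1
G(2) = mex{1} = 0
G(3) = mex{0} = 1
G(4) = mex{1} = 0
G(5) = mex{0} = 1
G(6) = mex{1} = 0
G(7) = mex{0,0} = 1
G(8) = mex{1,1} = 0
G(9) = mex{0,0} = 1
G(10) = mex{1,1} = 0
G(11) = mex{0,0} = 1
G(12) = mex{1,1} = 0
G(13) = mex{0,0} = 1
G(14) = mex{1,1} = 0
P-positions are exactly the n with G(n) = 0.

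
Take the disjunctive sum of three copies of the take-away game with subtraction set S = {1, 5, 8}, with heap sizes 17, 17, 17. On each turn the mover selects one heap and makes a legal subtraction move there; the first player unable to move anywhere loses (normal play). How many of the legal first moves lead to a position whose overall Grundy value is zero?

0

All heaps use S = {1, 5, 8}:
n :  0  1  2  3  4  5  6  7  8  9 10 11 12 13 14 15 16 17
G :  0  1  0  1  0  1  0  1  2  3  2  3  2  0  1  0  1  0
Heap A: G(17) = 0.
Heap B: G(17) = 0.
Heap C: G(17) = 0.
Combined Grundy value = 0 ⊕ 0 ⊕ 0 = 0.
A winning move leaves total XOR = 0, i.e. changes one component's Grundy value g to g ⊕ X where X is the current total.
Heap A: target g' = 0⊕0 = 0, but every legal move changes the Grundy value (mex property), so 0 moves.
Heap B: target g' = 0⊕0 = 0, but every legal move changes the Grundy value (mex property), so 0 moves.
Heap C: target g' = 0⊕0 = 0, but every legal move changes the Grundy value (mex property), so 0 moves.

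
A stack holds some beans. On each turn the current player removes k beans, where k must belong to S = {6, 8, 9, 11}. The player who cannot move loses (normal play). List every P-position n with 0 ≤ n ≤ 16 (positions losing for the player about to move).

G(0) = 0
G(1) = mex{} = 0
G(2) = mex{} = 0
G(3) = mex{} = 0
G(4) = mex{} = 0
G(5) = mex{} = 0
G(6) = mex{0} = 1
G(7) = mex{0} = 1
G(8) = mex{0,0} = 1
G(9) = mex{0,0,0} = 1
G(10) = mex{0,0,0} = 1
G(11) = mex{0,0,0,0} = 1
G(12) = mex{1,0,0,0} = 2
G(13) = mex{1,0,0,0} = 2
G(14) = mex{1,1,0,0} = 2
G(15) = mex{1,1,1,0} = 2
G(16) = mex{1,1,1,0} = 2
P-positions are exactly the n with G(n) = 0.

0, 1, 2, 3, 4, 5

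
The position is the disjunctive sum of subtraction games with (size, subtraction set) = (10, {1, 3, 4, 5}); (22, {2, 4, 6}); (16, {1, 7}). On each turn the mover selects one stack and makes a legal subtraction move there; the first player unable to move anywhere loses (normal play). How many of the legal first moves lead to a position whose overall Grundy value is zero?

Stack A, S = {1, 3, 4, 5}:
n :  0  1  2  3  4  5  6  7  8  9 10
G :  0  1  0  1  2  3  2  3  0  1  0
G_A(10) = 0.
Stack B, S = {2, 4, 6}:
G(0) = 0
G(1) = mex{} = 0
G(2) = mex{0} = 1
G(3) = mex{0} = 1
G(4) = mex{1,0} = 2
G(5) = mex{1,0} = 2
G(6) = mex{2,1,0} = 3
G(7) = mex{2,1,0} = 3
G(8) = mex{3,2,1} = 0
G(9) = mex{3,2,1} = 0
G(10) = mex{0,3,2} = 1
G(11) = mex{0,3,2} = 1
G(12) = mex{1,0,3} = 2
G(13) = mex{1,0,3} = 2
G(14) = mex{2,1,0} = 3
G(15) = mex{2,1,0} = 3
G(16) = mex{3,2,1} = 0
G(17) = mex{3,2,1} = 0
G(18) = mex{0,3,2} = 1
G(19) = mex{0,3,2} = 1
G(20) = mex{1,0,3} = 2
G(21) = mex{1,0,3} = 2
G(22) = mex{2,1,0} = 3
G_B(22) = 3.
Stack C, S = {1, 7}:
n :  0  1  2  3  4  5  6  7  8  9 10 11 12 13 14 15 16
G :  0  1  0  1  0  1  0  1  0  1  0  1  0  1  0  1  0
G_C(16) = 0.
Combined Grundy value = 0 ⊕ 3 ⊕ 0 = 3.
A winning move leaves total XOR = 0, i.e. changes one component's Grundy value g to g ⊕ X where X is the current total.
Stack A: need g' = 0⊕3 = 3. Options: 10−1→G=1, 10−3→G=3, 10−4→G=2, 10−5→G=3. Hits: 2.
Stack B: need g' = 3⊕3 = 0. Options: 22−2→G=2, 22−4→G=1, 22−6→G=0. Hits: 1.
Stack C: need g' = 0⊕3 = 3. Options: 16−1→G=1, 16−7→G=1. Hits: 0.

3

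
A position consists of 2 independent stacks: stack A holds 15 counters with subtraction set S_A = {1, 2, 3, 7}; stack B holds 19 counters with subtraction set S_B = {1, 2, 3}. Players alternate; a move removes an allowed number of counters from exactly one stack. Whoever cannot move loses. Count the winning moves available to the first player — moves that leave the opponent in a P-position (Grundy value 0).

0

Stack A, S = {1, 2, 3, 7}:
G(0) = 0
G(1) = mex{0} = 1
G(2) = mex{1,0} = 2
G(3) = mex{2,1,0} = 3
G(4) = mex{3,2,1} = 0
G(5) = mex{0,3,2} = 1
G(6) = mex{1,0,3} = 2
G(7) = mex{2,1,0,0} = 3
G(8) = mex{3,2,1,1} = 0
G(9) = mex{0,3,2,2} = 1
G(10) = mex{1,0,3,3} = 2
G(11) = mex{2,1,0,0} = 3
G(12) = mex{3,2,1,1} = 0
G(13) = mex{0,3,2,2} = 1
G(14) = mex{1,0,3,3} = 2
G(15) = mex{2,1,0,0} = 3
G_A(15) = 3.
Stack B, S = {1, 2, 3}:
n :  0  1  2  3  4  5  6  7  8  9 10 11 12 13 14 15 16 17 18 19
G :  0  1  2  3  0  1  2  3  0  1  2  3  0  1  2  3  0  1  2  3
G_B(19) = 3.
Combined Grundy value = 3 ⊕ 3 = 0.
A winning move leaves total XOR = 0, i.e. changes one component's Grundy value g to g ⊕ X where X is the current total.
Stack A: target g' = 3⊕0 = 3, but every legal move changes the Grundy value (mex property), so 0 moves.
Stack B: target g' = 3⊕0 = 3, but every legal move changes the Grundy value (mex property), so 0 moves.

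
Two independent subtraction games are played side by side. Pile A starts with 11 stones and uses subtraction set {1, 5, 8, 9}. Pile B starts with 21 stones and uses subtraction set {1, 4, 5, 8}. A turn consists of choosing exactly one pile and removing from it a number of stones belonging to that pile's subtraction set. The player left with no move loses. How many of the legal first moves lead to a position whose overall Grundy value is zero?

2

Pile A, S = {1, 5, 8, 9}:
n :  0  1  2  3  4  5  6  7  8  9 10 11
G :  0  1  0  1  0  1  0  1  2  3  2  3
G_A(11) = 3.
Pile B, S = {1, 4, 5, 8}:
n :  0  1  2  3  4  5  6  7  8  9 10 11 12 13 14 15 16 17 18 19 20 21
G :  0  1  0  1  2  3  2  3  4  0  1  0  1  2  3  2  3  4  0  1  0  1
G_B(21) = 1.
Combined Grundy value = 3 ⊕ 1 = 2.
A winning move leaves total XOR = 0, i.e. changes one component's Grundy value g to g ⊕ X where X is the current total.
Pile A: need g' = 3⊕2 = 1. Options: 11−1→G=2, 11−5→G=0, 11−8→G=1, 11−9→G=0. Hits: 1.
Pile B: need g' = 1⊕2 = 3. Options: 21−1→G=0, 21−4→G=4, 21−5→G=3, 21−8→G=2. Hits: 1.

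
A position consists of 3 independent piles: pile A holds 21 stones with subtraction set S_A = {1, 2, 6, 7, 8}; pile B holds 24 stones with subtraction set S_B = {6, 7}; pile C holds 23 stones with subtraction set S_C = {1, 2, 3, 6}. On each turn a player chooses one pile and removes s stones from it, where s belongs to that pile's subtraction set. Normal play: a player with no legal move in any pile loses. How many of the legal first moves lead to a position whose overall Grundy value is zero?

4

Pile A, S = {1, 2, 6, 7, 8}:
n :  0  1  2  3  4  5  6  7  8  9 10 11 12 13 14 15 16 17 18 19 20 21
G :  0  1  2  0  1  2  3  4  5  3  4  5  0  1  2  0  1  2  3  4  5  3
G_A(21) = 3.
Pile B, S = {6, 7}:
n :  0  1  2  3  4  5  6  7  8  9 10 11 12 13 14 15 16 17 18 19 20 21 22 23 24
G :  0  0  0  0  0  0  1  1  1  1  1  1  2  0  0  0  0  0  0  1  1  1  1  1  1
G_B(24) = 1.
Pile C, S = {1, 2, 3, 6}:
n :  0  1  2  3  4  5  6  7  8  9 10 11 12 13 14 15 16 17 18 19 20 21 22 23
G :  0  1  2  3  0  1  2  3  0  1  2  3  0  1  2  3  0  1  2  3  0  1  2  3
G_C(23) = 3.
Combined Grundy value = 3 ⊕ 1 ⊕ 3 = 1.
A winning move leaves total XOR = 0, i.e. changes one component's Grundy value g to g ⊕ X where X is the current total.
Pile A: need g' = 3⊕1 = 2. Options: 21−1→G=5, 21−2→G=4, 21−6→G=0, 21−7→G=2, 21−8→G=1. Hits: 1.
Pile B: need g' = 1⊕1 = 0. Options: 24−6→G=0, 24−7→G=0. Hits: 2.
Pile C: need g' = 3⊕1 = 2. Options: 23−1→G=2, 23−2→G=1, 23−3→G=0, 23−6→G=1. Hits: 1.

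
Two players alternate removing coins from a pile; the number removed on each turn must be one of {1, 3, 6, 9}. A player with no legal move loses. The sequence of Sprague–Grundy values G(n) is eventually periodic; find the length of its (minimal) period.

n :  0  1  2  3  4  5  6  7  8  9 10 11 12 13 14 15 16 17 18 19 20 21 22 23 24 25
G :  0  1  0  1  0  1  2  3  2  3  2  3  0  1  0  1  0  1  2  3  2  3  2  3  0  1
G(n+12) = G(n) holds for n = 0,…,8 (a full window of length max(S) = 9), so the sequence is purely periodic with period 12.

12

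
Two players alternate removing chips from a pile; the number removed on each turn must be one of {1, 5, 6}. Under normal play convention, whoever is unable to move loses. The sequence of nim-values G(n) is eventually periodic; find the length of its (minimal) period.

11

G(0) = 0
G(1) = mex{0} = 1
G(2) = mex{1} = 0
G(3) = mex{0} = 1
G(4) = mex{1} = 0
G(5) = mex{0,0} = 1
G(6) = mex{1,1,0} = 2
G(7) = mex{2,0,1} = 3
G(8) = mex{3,1,0} = 2
G(9) = mex{2,0,1} = 3
G(10) = mex{3,1,0} = 2
G(11) = mex{2,2,1} = 0
G(12) = mex{0,3,2} = 1
G(13) = mex{1,2,3} = 0
G(14) = mex{0,3,2} = 1
G(15) = mex{1,2,3} = 0
G(16) = mex{0,0,2} = 1
G(17) = mex{1,1,0} = 2
G(18) = mex{2,0,1} = 3
G(19) = mex{3,1,0} = 2
G(20) = mex{2,0,1} = 3
G(21) = mex{3,1,0} = 2
G(22) = mex{2,2,1} = 0
G(23) = mex{0,3,2} = 1
G(n+11) = G(n) holds for n = 0,…,5 (a full window of length max(S) = 6), so the sequence is purely periodic with period 11.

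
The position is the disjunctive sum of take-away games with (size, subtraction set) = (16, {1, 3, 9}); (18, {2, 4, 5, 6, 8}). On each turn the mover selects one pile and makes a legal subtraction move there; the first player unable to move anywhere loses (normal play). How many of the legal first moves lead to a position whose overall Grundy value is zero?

1

Pile A, S = {1, 3, 9}:
n :  0  1  2  3  4  5  6  7  8  9 10 11 12 13 14 15 16
G :  0  1  0  1  0  1  0  1  0  1  0  1  0  1  0  1  0
G_A(16) = 0.
Pile B, S = {2, 4, 5, 6, 8}:
G(0) = 0
G(1) = mex{} = 0
G(2) = mex{0} = 1
G(3) = mex{0} = 1
G(4) = mex{1,0} = 2
G(5) = mex{1,0,0} = 2
G(6) = mex{2,1,0,0} = 3
G(7) = mex{2,1,1,0} = 3
G(8) = mex{3,2,1,1,0} = 4
G(9) = mex{3,2,2,1,0} = 4
G(10) = mex{4,3,2,2,1} = 0
G(11) = mex{4,3,3,2,1} = 0
G(12) = mex{0,4,3,3,2} = 1
G(13) = mex{0,4,4,3,2} = 1
G(14) = mex{1,0,4,4,3} = 2
G(15) = mex{1,0,0,4,3} = 2
G(16) = mex{2,1,0,0,4} = 3
G(17) = mex{2,1,1,0,4} = 3
G(18) = mex{3,2,1,1,0} = 4
G_B(18) = 4.
Combined Grundy value = 0 ⊕ 4 = 4.
A winning move leaves total XOR = 0, i.e. changes one component's Grundy value g to g ⊕ X where X is the current total.
Pile A: need g' = 0⊕4 = 4. Options: 16−1→G=1, 16−3→G=1, 16−9→G=1. Hits: 0.
Pile B: need g' = 4⊕4 = 0. Options: 18−2→G=3, 18−4→G=2, 18−5→G=1, 18−6→G=1, 18−8→G=0. Hits: 1.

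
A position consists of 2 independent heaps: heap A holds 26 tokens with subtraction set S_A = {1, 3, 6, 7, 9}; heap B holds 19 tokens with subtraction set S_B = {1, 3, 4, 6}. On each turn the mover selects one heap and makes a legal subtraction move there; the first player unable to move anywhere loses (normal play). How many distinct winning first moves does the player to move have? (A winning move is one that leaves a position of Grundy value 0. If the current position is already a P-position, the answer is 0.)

Heap A, S = {1, 3, 6, 7, 9}:
n :  0  1  2  3  4  5  6  7  8  9 10 11 12 13 14 15 16 17 18 19 20 21 22 23 24 25 26
G :  0  1  0  1  0  1  2  3  2  3  2  3  0  1  0  1  0  1  2  3  2  3  2  3  0  1  0
G_A(26) = 0.
Heap B, S = {1, 3, 4, 6}:
n :  0  1  2  3  4  5  6  7  8  9 10 11 12 13 14 15 16 17 18 19
G :  0  1  0  1  2  3  2  0  1  0  1  2  3  2  0  1  0  1  2  3
G_B(19) = 3.
Combined Grundy value = 0 ⊕ 3 = 3.
A winning move leaves total XOR = 0, i.e. changes one component's Grundy value g to g ⊕ X where X is the current total.
Heap A: need g' = 0⊕3 = 3. Options: 26−1→G=1, 26−3→G=3, 26−6→G=2, 26−7→G=3, 26−9→G=1. Hits: 2.
Heap B: need g' = 3⊕3 = 0. Options: 19−1→G=2, 19−3→G=0, 19−4→G=1, 19−6→G=2. Hits: 1.

3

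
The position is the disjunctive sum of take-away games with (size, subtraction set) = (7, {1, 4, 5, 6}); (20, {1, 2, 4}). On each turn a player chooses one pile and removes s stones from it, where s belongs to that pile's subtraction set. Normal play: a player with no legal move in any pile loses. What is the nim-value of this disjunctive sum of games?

Pile A, S = {1, 4, 5, 6}:
G(0) = 0
G(1) = mex{0} = 1
G(2) = mex{1} = 0
G(3) = mex{0} = 1
G(4) = mex{1,0} = 2
G(5) = mex{2,1,0} = 3
G(6) = mex{3,0,1,0} = 2
G(7) = mex{2,1,0,1} = 3
G_A(7) = 3.
Pile B, S = {1, 2, 4}:
n :  0  1  2  3  4  5  6  7  8  9 10 11 12 13 14 15 16 17 18 19 20
G :  0  1  2  0  1  2  0  1  2  0  1  2  0  1  2  0  1  2  0  1  2
G_B(20) = 2.
Combined Grundy value = 3 ⊕ 2 = 1.

1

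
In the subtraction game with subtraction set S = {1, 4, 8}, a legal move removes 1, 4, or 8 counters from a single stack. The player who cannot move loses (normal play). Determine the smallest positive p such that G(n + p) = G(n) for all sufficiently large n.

n :  0  1  2  3  4  5  6  7  8  9 10 11 12 13 14 15 16 17 18 19 20 21 22 23 24 25
G :  0  1  0  1  2  0  1  0  1  2  3  2  0  1  0  1  2  0  1  0  1  2  3  2  0  1
G(n+12) = G(n) holds for n = 0,…,7 (a full window of length max(S) = 8), so the sequence is purely periodic with period 12.

12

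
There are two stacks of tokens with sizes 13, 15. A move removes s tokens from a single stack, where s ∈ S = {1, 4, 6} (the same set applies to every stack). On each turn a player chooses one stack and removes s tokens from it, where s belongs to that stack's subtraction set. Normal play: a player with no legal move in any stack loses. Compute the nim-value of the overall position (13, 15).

All stacks use S = {1, 4, 6}:
G(0) = 0
G(1) = mex{0} = 1
G(2) = mex{1} = 0
G(3) = mex{0} = 1
G(4) = mex{1,0} = 2
G(5) = mex{2,1} = 0
G(6) = mex{0,0,0} = 1
G(7) = mex{1,1,1} = 0
G(8) = mex{0,2,0} = 1
G(9) = mex{1,0,1} = 2
G(10) = mex{2,1,2} = 0
G(11) = mex{0,0,0} = 1
G(12) = mex{1,1,1} = 0
G(13) = mex{0,2,0} = 1
G(14) = mex{1,0,1} = 2
G(15) = mex{2,1,2} = 0
Stack A: G(13) = 1.
Stack B: G(15) = 0.
Combined Grundy value = 1 ⊕ 0 = 1.

1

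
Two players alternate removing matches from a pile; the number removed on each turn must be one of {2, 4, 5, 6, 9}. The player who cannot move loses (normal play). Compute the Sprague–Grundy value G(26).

0

G(0) = 0
G(1) = mex{} = 0
G(2) = mex{0} = 1
G(3) = mex{0} = 1
G(4) = mex{1,0} = 2
G(5) = mex{1,0,0} = 2
G(6) = mex{2,1,0,0} = 3
G(7) = mex{2,1,1,0} = 3
G(8) = mex{3,2,1,1} = 0
G(9) = mex{3,2,2,1,0} = 4
G(10) = mex{0,3,2,2,0} = 1
G(11) = mex{4,3,3,2,1} = 0
G(12) = mex{1,0,3,3,1} = 2
G(13) = mex{0,4,0,3,2} = 1
G(14) = mex{2,1,4,0,2} = 3
G(15) = mex{1,0,1,4,3} = 2
G(16) = mex{3,2,0,1,3} = 4
G(17) = mex{2,1,2,0,0} = 3
G(18) = mex{4,3,1,2,4} = 0
G(19) = mex{3,2,3,1,1} = 0
G(20) = mex{0,4,2,3,0} = 1
G(21) = mex{0,3,4,2,2} = 1
G(22) = mex{1,0,3,4,1} = 2
G(23) = mex{1,0,0,3,3} = 2
G(24) = mex{2,1,0,0,2} = 3
G(25) = mex{2,1,1,0,4} = 3
G(26) = mex{3,2,1,1,3} = 0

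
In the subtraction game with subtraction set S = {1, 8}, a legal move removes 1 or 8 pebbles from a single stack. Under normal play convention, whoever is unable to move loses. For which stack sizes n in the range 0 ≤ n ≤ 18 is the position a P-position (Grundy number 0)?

0, 2, 4, 6, 9, 11, 13, 15, 18

n :  0  1  2  3  4  5  6  7  8  9 10 11 12 13 14 15 16 17 18
G :  0  1  0  1  0  1  0  1  2  0  1  0  1  0  1  0  1  2  0
P-positions are exactly the n with G(n) = 0.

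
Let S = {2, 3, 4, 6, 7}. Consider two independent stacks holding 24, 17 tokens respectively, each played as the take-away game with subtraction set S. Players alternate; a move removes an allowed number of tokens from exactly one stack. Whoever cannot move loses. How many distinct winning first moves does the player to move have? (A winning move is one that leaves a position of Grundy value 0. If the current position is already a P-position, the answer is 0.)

All stacks use S = {2, 3, 4, 6, 7}:
n :  0  1  2  3  4  5  6  7  8  9 10 11 12 13 14 15 16 17 18 19 20 21 22 23 24
G :  0  0  1  1  2  2  3  3  4  0  0  1  1  2  2  3  3  4  0  0  1  1  2  2  3
Stack A: G(24) = 3.
Stack B: G(17) = 4.
Combined Grundy value = 3 ⊕ 4 = 7.
A winning move leaves total XOR = 0, i.e. changes one component's Grundy value g to g ⊕ X where X is the current total.
Stack A: need g' = 3⊕7 = 4. Options: 24−2→G=2, 24−3→G=1, 24−4→G=1, 24−6→G=0, 24−7→G=4. Hits: 1.
Stack B: need g' = 4⊕7 = 3. Options: 17−2→G=3, 17−3→G=2, 17−4→G=2, 17−6→G=1, 17−7→G=0. Hits: 1.

2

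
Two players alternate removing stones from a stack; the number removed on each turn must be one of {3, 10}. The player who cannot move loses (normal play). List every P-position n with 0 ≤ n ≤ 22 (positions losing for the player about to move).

0, 1, 2, 6, 7, 8, 13, 14, 15, 19, 20, 21

G(0) = 0
G(1) = mex{} = 0
G(2) = mex{} = 0
G(3) = mex{0} = 1
G(4) = mex{0} = 1
G(5) = mex{0} = 1
G(6) = mex{1} = 0
G(7) = mex{1} = 0
G(8) = mex{1} = 0
G(9) = mex{0} = 1
G(10) = mex{0,0} = 1
G(11) = mex{0,0} = 1
G(12) = mex{1,0} = 2
G(13) = mex{1,1} = 0
G(14) = mex{1,1} = 0
G(15) = mex{2,1} = 0
G(16) = mex{0,0} = 1
G(17) = mex{0,0} = 1
G(18) = mex{0,0} = 1
G(19) = mex{1,1} = 0
G(20) = mex{1,1} = 0
G(21) = mex{1,1} = 0
G(22) = mex{0,2} = 1
P-positions are exactly the n with G(n) = 0.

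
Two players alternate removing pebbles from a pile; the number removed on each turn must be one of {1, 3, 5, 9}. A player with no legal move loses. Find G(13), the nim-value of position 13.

n :  0  1  2  3  4  5  6  7  8  9 10 11 12 13
G :  0  1  0  1  0  1  0  1  0  1  0  1  0  1

1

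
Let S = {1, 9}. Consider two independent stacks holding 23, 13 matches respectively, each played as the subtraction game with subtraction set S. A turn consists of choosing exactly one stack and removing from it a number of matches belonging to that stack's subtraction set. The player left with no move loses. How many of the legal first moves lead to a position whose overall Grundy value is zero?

All stacks use S = {1, 9}:
G(0) = 0
G(1) = mex{0} = 1
G(2) = mex{1} = 0
G(3) = mex{0} = 1
G(4) = mex{1} = 0
G(5) = mex{0} = 1
G(6) = mex{1} = 0
G(7) = mex{0} = 1
G(8) = mex{1} = 0
G(9) = mex{0,0} = 1
G(10) = mex{1,1} = 0
G(11) = mex{0,0} = 1
G(12) = mex{1,1} = 0
G(13) = mex{0,0} = 1
G(14) = mex{1,1} = 0
G(15) = mex{0,0} = 1
G(16) = mex{1,1} = 0
G(17) = mex{0,0} = 1
G(18) = mex{1,1} = 0
G(19) = mex{0,0} = 1
G(20) = mex{1,1} = 0
G(21) = mex{0,0} = 1
G(22) = mex{1,1} = 0
G(23) = mex{0,0} = 1
Stack A: G(23) = 1.
Stack B: G(13) = 1.
Combined Grundy value = 1 ⊕ 1 = 0.
A winning move leaves total XOR = 0, i.e. changes one component's Grundy value g to g ⊕ X where X is the current total.
Stack A: target g' = 1⊕0 = 1, but every legal move changes the Grundy value (mex property), so 0 moves.
Stack B: target g' = 1⊕0 = 1, but every legal move changes the Grundy value (mex property), so 0 moves.

0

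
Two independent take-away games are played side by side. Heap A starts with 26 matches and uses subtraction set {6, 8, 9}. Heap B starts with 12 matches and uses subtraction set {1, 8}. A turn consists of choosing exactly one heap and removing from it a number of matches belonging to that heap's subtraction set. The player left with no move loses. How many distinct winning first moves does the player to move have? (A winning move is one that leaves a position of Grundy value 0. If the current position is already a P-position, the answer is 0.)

Heap A, S = {6, 8, 9}:
n :  0  1  2  3  4  5  6  7  8  9 10 11 12 13 14 15 16 17 18 19 20 21 22 23 24 25 26
G :  0  0  0  0  0  0  1  1  1  1  1  1  2  2  2  0  0  0  0  0  0  1  1  1  1  1  1
G_A(26) = 1.
Heap B, S = {1, 8}:
n :  0  1  2  3  4  5  6  7  8  9 10 11 12
G :  0  1  0  1  0  1  0  1  2  0  1  0  1
G_B(12) = 1.
Combined Grundy value = 1 ⊕ 1 = 0.
A winning move leaves total XOR = 0, i.e. changes one component's Grundy value g to g ⊕ X where X is the current total.
Heap A: target g' = 1⊕0 = 1, but every legal move changes the Grundy value (mex property), so 0 moves.
Heap B: target g' = 1⊕0 = 1, but every legal move changes the Grundy value (mex property), so 0 moves.

0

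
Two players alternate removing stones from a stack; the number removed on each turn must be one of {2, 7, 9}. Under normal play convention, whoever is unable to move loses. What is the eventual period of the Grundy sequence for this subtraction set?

G(0) = 0
G(1) = mex{} = 0
G(2) = mex{0} = 1
G(3) = mex{0} = 1
G(4) = mex{1} = 0
G(5) = mex{1} = 0
G(6) = mex{0} = 1
G(7) = mex{0,0} = 1
G(8) = mex{1,0} = 2
G(9) = mex{1,1,0} = 2
G(10) = mex{2,1,0} = 3
G(11) = mex{2,0,1} = 3
G(12) = mex{3,0,1} = 2
G(13) = mex{3,1,0} = 2
G(14) = mex{2,1,0} = 3
G(15) = mex{2,2,1} = 0
G(16) = mex{3,2,1} = 0
G(17) = mex{0,3,2} = 1
G(18) = mex{0,3,2} = 1
G(19) = mex{1,2,3} = 0
G(20) = mex{1,2,3} = 0
G(21) = mex{0,3,2} = 1
G(22) = mex{0,0,2} = 1
G(23) = mex{1,0,3} = 2
G(24) = mex{1,1,0} = 2
G(25) = mex{2,1,0} = 3
G(26) = mex{2,0,1} = 3
G(27) = mex{3,0,1} = 2
G(28) = mex{3,1,0} = 2
G(29) = mex{2,1,0} = 3
G(30) = mex{2,2,1} = 0
G(31) = mex{3,2,1} = 0
G(n+15) = G(n) holds for n = 0,…,8 (a full window of length max(S) = 9), so the sequence is purely periodic with period 15.

15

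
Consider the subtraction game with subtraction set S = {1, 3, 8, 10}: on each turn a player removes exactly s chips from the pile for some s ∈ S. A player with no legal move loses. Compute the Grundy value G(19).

n :  0  1  2  3  4  5  6  7  8  9 10 11 12 13 14 15 16 17 18 19
G :  0  1  0  1  0  1  0  1  2  3  2  0  1  0  1  0  1  0  1  2

2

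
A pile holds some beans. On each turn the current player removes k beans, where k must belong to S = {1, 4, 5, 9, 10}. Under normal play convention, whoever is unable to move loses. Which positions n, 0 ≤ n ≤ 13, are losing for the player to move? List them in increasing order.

G(0) = 0
G(1) = mex{0} = 1
G(2) = mex{1} = 0
G(3) = mex{0} = 1
G(4) = mex{1,0} = 2
G(5) = mex{2,1,0} = 3
G(6) = mex{3,0,1} = 2
G(7) = mex{2,1,0} = 3
G(8) = mex{3,2,1} = 0
G(9) = mex{0,3,2,0} = 1
G(10) = mex{1,2,3,1,0} = 4
G(11) = mex{4,3,2,0,1} = 5
G(12) = mex{5,0,3,1,0} = 2
G(13) = mex{2,1,0,2,1} = 3
P-positions are exactly the n with G(n) = 0.

0, 2, 8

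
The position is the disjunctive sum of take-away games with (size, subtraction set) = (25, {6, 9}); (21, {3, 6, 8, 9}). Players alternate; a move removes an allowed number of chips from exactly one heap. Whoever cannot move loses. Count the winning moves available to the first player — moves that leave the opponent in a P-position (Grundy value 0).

1

Heap A, S = {6, 9}:
n :  0  1  2  3  4  5  6  7  8  9 10 11 12 13 14 15 16 17 18 19 20 21 22 23 24 25
G :  0  0  0  0  0  0  1  1  1  1  1  1  2  2  2  0  0  0  0  0  0  1  1  1  1  1
G_A(25) = 1.
Heap B, S = {3, 6, 8, 9}:
n :  0  1  2  3  4  5  6  7  8  9 10 11 12 13 14 15 16 17 18 19 20 21
G :  0  0  0  1  1  1  2  2  2  3  3  3  0  0  0  1  1  1  2  2  2  3
G_B(21) = 3.
Combined Grundy value = 1 ⊕ 3 = 2.
A winning move leaves total XOR = 0, i.e. changes one component's Grundy value g to g ⊕ X where X is the current total.
Heap A: need g' = 1⊕2 = 3. Options: 25−6→G=0, 25−9→G=0. Hits: 0.
Heap B: need g' = 3⊕2 = 1. Options: 21−3→G=2, 21−6→G=1, 21−8→G=0, 21−9→G=0. Hits: 1.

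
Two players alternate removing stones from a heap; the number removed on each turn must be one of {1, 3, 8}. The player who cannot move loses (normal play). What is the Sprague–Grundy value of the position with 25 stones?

1

G(0) = 0
G(1) = mex{0} = 1
G(2) = mex{1} = 0
G(3) = mex{0,0} = 1
G(4) = mex{1,1} = 0
G(5) = mex{0,0} = 1
G(6) = mex{1,1} = 0
G(7) = mex{0,0} = 1
G(8) = mex{1,1,0} = 2
G(9) = mex{2,0,1} = 3
G(10) = mex{3,1,0} = 2
G(11) = mex{2,2,1} = 0
G(12) = mex{0,3,0} = 1
G(13) = mex{1,2,1} = 0
G(14) = mex{0,0,0} = 1
G(15) = mex{1,1,1} = 0
G(16) = mex{0,0,2} = 1
G(17) = mex{1,1,3} = 0
G(18) = mex{0,0,2} = 1
G(19) = mex{1,1,0} = 2
G(20) = mex{2,0,1} = 3
G(21) = mex{3,1,0} = 2
G(22) = mex{2,2,1} = 0
G(23) = mex{0,3,0} = 1
G(24) = mex{1,2,1} = 0
G(25) = mex{0,0,0} = 1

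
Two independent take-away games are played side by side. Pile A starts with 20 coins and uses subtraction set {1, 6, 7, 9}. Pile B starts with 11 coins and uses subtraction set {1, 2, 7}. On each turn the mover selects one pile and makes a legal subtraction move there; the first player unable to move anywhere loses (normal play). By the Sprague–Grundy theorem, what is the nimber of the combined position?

0

Pile A, S = {1, 6, 7, 9}:
G(0) = 0
G(1) = mex{0} = 1
G(2) = mex{1} = 0
G(3) = mex{0} = 1
G(4) = mex{1} = 0
G(5) = mex{0} = 1
G(6) = mex{1,0} = 2
G(7) = mex{2,1,0} = 3
G(8) = mex{3,0,1} = 2
G(9) = mex{2,1,0,0} = 3
G(10) = mex{3,0,1,1} = 2
G(11) = mex{2,1,0,0} = 3
G(12) = mex{3,2,1,1} = 0
G(13) = mex{0,3,2,0} = 1
G(14) = mex{1,2,3,1} = 0
G(15) = mex{0,3,2,2} = 1
G(16) = mex{1,2,3,3} = 0
G(17) = mex{0,3,2,2} = 1
G(18) = mex{1,0,3,3} = 2
G(19) = mex{2,1,0,2} = 3
G(20) = mex{3,0,1,3} = 2
G_A(20) = 2.
Pile B, S = {1, 2, 7}:
n :  0  1  2  3  4  5  6  7  8  9 10 11
G :  0  1  2  0  1  2  0  1  2  0  1  2
G_B(11) = 2.
Combined Grundy value = 2 ⊕ 2 = 0.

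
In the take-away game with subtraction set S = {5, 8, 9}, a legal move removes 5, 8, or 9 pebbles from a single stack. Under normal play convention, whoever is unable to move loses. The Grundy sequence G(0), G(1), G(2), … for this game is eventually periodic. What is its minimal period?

14

G(0) = 0
G(1) = mex{} = 0
G(2) = mex{} = 0
G(3) = mex{} = 0
G(4) = mex{} = 0
G(5) = mex{0} = 1
G(6) = mex{0} = 1
G(7) = mex{0} = 1
G(8) = mex{0,0} = 1
G(9) = mex{0,0,0} = 1
G(10) = mex{1,0,0} = 2
G(11) = mex{1,0,0} = 2
G(12) = mex{1,0,0} = 2
G(13) = mex{1,1,0} = 2
G(14) = mex{1,1,1} = 0
G(15) = mex{2,1,1} = 0
G(16) = mex{2,1,1} = 0
G(17) = mex{2,1,1} = 0
G(18) = mex{2,2,1} = 0
G(19) = mex{0,2,2} = 1
G(20) = mex{0,2,2} = 1
G(21) = mex{0,2,2} = 1
G(22) = mex{0,0,2} = 1
G(23) = mex{0,0,0} = 1
G(24) = mex{1,0,0} = 2
G(25) = mex{1,0,0} = 2
G(26) = mex{1,0,0} = 2
G(27) = mex{1,1,0} = 2
G(28) = mex{1,1,1} = 0
G(29) = mex{2,1,1} = 0
G(n+14) = G(n) holds for n = 0,…,8 (a full window of length max(S) = 9), so the sequence is purely periodic with period 14.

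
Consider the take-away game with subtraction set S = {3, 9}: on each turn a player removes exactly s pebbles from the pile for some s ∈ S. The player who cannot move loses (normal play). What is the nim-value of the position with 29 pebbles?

1

G(0) = 0
G(1) = mex{} = 0
G(2) = mex{} = 0
G(3) = mex{0} = 1
G(4) = mex{0} = 1
G(5) = mex{0} = 1
G(6) = mex{1} = 0
G(7) = mex{1} = 0
G(8) = mex{1} = 0
G(9) = mex{0,0} = 1
G(10) = mex{0,0} = 1
G(11) = mex{0,0} = 1
G(12) = mex{1,1} = 0
G(13) = mex{1,1} = 0
G(14) = mex{1,1} = 0
G(15) = mex{0,0} = 1
G(16) = mex{0,0} = 1
G(17) = mex{0,0} = 1
G(18) = mex{1,1} = 0
G(19) = mex{1,1} = 0
G(20) = mex{1,1} = 0
G(21) = mex{0,0} = 1
G(22) = mex{0,0} = 1
G(23) = mex{0,0} = 1
G(24) = mex{1,1} = 0
G(25) = mex{1,1} = 0
G(26) = mex{1,1} = 0
G(27) = mex{0,0} = 1
G(28) = mex{0,0} = 1
G(29) = mex{0,0} = 1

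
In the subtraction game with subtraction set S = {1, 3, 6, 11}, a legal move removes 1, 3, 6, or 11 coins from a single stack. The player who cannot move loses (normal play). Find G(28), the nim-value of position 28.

G(0) = 0
G(1) = mex{0} = 1
G(2) = mex{1} = 0
G(3) = mex{0,0} = 1
G(4) = mex{1,1} = 0
G(5) = mex{0,0} = 1
G(6) = mex{1,1,0} = 2
G(7) = mex{2,0,1} = 3
G(8) = mex{3,1,0} = 2
G(9) = mex{2,2,1} = 0
G(10) = mex{0,3,0} = 1
G(11) = mex{1,2,1,0} = 3
G(12) = mex{3,0,2,1} = 4
G(13) = mex{4,1,3,0} = 2
G(14) = mex{2,3,2,1} = 0
G(15) = mex{0,4,0,0} = 1
G(16) = mex{1,2,1,1} = 0
G(17) = mex{0,0,3,2} = 1
G(18) = mex{1,1,4,3} = 0
G(19) = mex{0,0,2,2} = 1
G(20) = mex{1,1,0,0} = 2
G(21) = mex{2,0,1,1} = 3
G(22) = mex{3,1,0,3} = 2
G(23) = mex{2,2,1,4} = 0
G(24) = mex{0,3,0,2} = 1
G(25) = mex{1,2,1,0} = 3
G(26) = mex{3,0,2,1} = 4
G(27) = mex{4,1,3,0} = 2
G(28) = mex{2,3,2,1} = 0

0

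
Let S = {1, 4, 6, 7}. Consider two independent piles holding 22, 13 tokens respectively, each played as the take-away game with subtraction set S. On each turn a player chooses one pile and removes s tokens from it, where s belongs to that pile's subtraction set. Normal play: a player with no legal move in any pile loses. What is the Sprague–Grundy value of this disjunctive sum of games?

2

All piles use S = {1, 4, 6, 7}:
n :  0  1  2  3  4  5  6  7  8  9 10 11 12 13 14 15 16 17 18 19 20 21 22
G :  0  1  0  1  2  0  1  2  3  2  0  1  2  0  1  0  1  2  0  1  2  3  2
Pile A: G(22) = 2.
Pile B: G(13) = 0.
Combined Grundy value = 2 ⊕ 0 = 2.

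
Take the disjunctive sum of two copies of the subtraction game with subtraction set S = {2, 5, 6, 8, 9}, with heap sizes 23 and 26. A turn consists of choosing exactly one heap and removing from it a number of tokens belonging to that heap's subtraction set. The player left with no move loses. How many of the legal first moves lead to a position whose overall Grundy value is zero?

0

All heaps use S = {2, 5, 6, 8, 9}:
n :  0  1  2  3  4  5  6  7  8  9 10 11 12 13 14 15 16 17 18 19 20 21 22 23 24 25 26
G :  0  0  1  1  0  2  1  3  2  2  3  0  2  1  0  0  1  1  0  2  1  3  2  2  3  0  2
Heap A: G(23) = 2.
Heap B: G(26) = 2.
Combined Grundy value = 2 ⊕ 2 = 0.
A winning move leaves total XOR = 0, i.e. changes one component's Grundy value g to g ⊕ X where X is the current total.
Heap A: target g' = 2⊕0 = 2, but every legal move changes the Grundy value (mex property), so 0 moves.
Heap B: target g' = 2⊕0 = 2, but every legal move changes the Grundy value (mex property), so 0 moves.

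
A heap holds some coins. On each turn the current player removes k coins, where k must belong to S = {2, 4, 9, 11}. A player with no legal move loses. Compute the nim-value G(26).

0

n :  0  1  2  3  4  5  6  7  8  9 10 11 12 13 14 15 16 17 18 19 20 21 22 23 24 25 26
G :  0  0  1  1  2  2  0  0  1  1  2  2  3  0  0  1  1  2  2  0  0  1  1  2  2  3  0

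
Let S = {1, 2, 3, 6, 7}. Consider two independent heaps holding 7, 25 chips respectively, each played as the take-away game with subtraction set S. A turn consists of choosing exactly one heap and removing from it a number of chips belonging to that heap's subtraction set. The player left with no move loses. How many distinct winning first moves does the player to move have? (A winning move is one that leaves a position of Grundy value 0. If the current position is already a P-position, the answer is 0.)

All heaps use S = {1, 2, 3, 6, 7}:
G(0) = 0
G(1) = mex{0} = 1
G(2) = mex{1,0} = 2
G(3) = mex{2,1,0} = 3
G(4) = mex{3,2,1} = 0
G(5) = mex{0,3,2} = 1
G(6) = mex{1,0,3,0} = 2
G(7) = mex{2,1,0,1,0} = 3
G(8) = mex{3,2,1,2,1} = 0
G(9) = mex{0,3,2,3,2} = 1
G(10) = mex{1,0,3,0,3} = 2
G(11) = mex{2,1,0,1,0} = 3
G(12) = mex{3,2,1,2,1} = 0
G(13) = mex{0,3,2,3,2} = 1
G(14) = mex{1,0,3,0,3} = 2
G(15) = mex{2,1,0,1,0} = 3
G(16) = mex{3,2,1,2,1} = 0
G(17) = mex{0,3,2,3,2} = 1
G(18) = mex{1,0,3,0,3} = 2
G(19) = mex{2,1,0,1,0} = 3
G(20) = mex{3,2,1,2,1} = 0
G(21) = mex{0,3,2,3,2} = 1
G(22) = mex{1,0,3,0,3} = 2
G(23) = mex{2,1,0,1,0} = 3
G(24) = mex{3,2,1,2,1} = 0
G(25) = mex{0,3,2,3,2} = 1
Heap A: G(7) = 3.
Heap B: G(25) = 1.
Combined Grundy value = 3 ⊕ 1 = 2.
A winning move leaves total XOR = 0, i.e. changes one component's Grundy value g to g ⊕ X where X is the current total.
Heap A: need g' = 3⊕2 = 1. Options: 7−1→G=2, 7−2→G=1, 7−3→G=0, 7−6→G=1, 7−7→G=0. Hits: 2.
Heap B: need g' = 1⊕2 = 3. Options: 25−1→G=0, 25−2→G=3, 25−3→G=2, 25−6→G=3, 25−7→G=2. Hits: 2.

4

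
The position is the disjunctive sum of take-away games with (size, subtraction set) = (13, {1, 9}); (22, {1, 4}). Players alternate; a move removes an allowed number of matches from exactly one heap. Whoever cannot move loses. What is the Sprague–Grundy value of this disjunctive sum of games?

Heap A, S = {1, 9}:
n :  0  1  2  3  4  5  6  7  8  9 10 11 12 13
G :  0  1  0  1  0  1  0  1  0  1  0  1  0  1
G_A(13) = 1.
Heap B, S = {1, 4}:
n :  0  1  2  3  4  5  6  7  8  9 10 11 12 13 14 15 16 17 18 19 20 21 22
G :  0  1  0  1  2  0  1  0  1  2  0  1  0  1  2  0  1  0  1  2  0  1  0
G_B(22) = 0.
Combined Grundy value = 1 ⊕ 0 = 1.

1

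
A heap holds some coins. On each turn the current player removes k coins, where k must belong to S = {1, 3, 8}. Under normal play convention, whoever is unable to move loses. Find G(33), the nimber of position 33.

n :  0  1  2  3  4  5  6  7  8  9 10 11 12 13 14 15 16 17 18 19 20 21 22 23 24 25 26 27 28 29 30 31 32 33
G :  0  1  0  1  0  1  0  1  2  3  2  0  1  0  1  0  1  0  1  2  3  2  0  1  0  1  0  1  0  1  2  3  2  0

0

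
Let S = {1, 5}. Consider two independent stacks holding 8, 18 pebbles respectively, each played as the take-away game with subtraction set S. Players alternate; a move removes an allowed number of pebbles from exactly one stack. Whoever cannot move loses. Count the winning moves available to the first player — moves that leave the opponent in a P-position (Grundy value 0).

All stacks use S = {1, 5}:
G(0) = 0
G(1) = mex{0} = 1
G(2) = mex{1} = 0
G(3) = mex{0} = 1
G(4) = mex{1} = 0
G(5) = mex{0,0} = 1
G(6) = mex{1,1} = 0
G(7) = mex{0,0} = 1
G(8) = mex{1,1} = 0
G(9) = mex{0,0} = 1
G(10) = mex{1,1} = 0
G(11) = mex{0,0} = 1
G(12) = mex{1,1} = 0
G(13) = mex{0,0} = 1
G(14) = mex{1,1} = 0
G(15) = mex{0,0} = 1
G(16) = mex{1,1} = 0
G(17) = mex{0,0} = 1
G(18) = mex{1,1} = 0
Stack A: G(8) = 0.
Stack B: G(18) = 0.
Combined Grundy value = 0 ⊕ 0 = 0.
A winning move leaves total XOR = 0, i.e. changes one component's Grundy value g to g ⊕ X where X is the current total.
Stack A: target g' = 0⊕0 = 0, but every legal move changes the Grundy value (mex property), so 0 moves.
Stack B: target g' = 0⊕0 = 0, but every legal move changes the Grundy value (mex property), so 0 moves.

0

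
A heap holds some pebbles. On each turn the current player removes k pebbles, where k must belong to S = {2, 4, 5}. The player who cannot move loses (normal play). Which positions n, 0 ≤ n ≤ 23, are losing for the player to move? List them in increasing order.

0, 1, 7, 8, 14, 15, 21, 22

G(0) = 0
G(1) = mex{} = 0
G(2) = mex{0} = 1
G(3) = mex{0} = 1
G(4) = mex{1,0} = 2
G(5) = mex{1,0,0} = 2
G(6) = mex{2,1,0} = 3
G(7) = mex{2,1,1} = 0
G(8) = mex{3,2,1} = 0
G(9) = mex{0,2,2} = 1
G(10) = mex{0,3,2} = 1
G(11) = mex{1,0,3} = 2
G(12) = mex{1,0,0} = 2
G(13) = mex{2,1,0} = 3
G(14) = mex{2,1,1} = 0
G(15) = mex{3,2,1} = 0
G(16) = mex{0,2,2} = 1
G(17) = mex{0,3,2} = 1
G(18) = mex{1,0,3} = 2
G(19) = mex{1,0,0} = 2
G(20) = mex{2,1,0} = 3
G(21) = mex{2,1,1} = 0
G(22) = mex{3,2,1} = 0
G(23) = mex{0,2,2} = 1
P-positions are exactly the n with G(n) = 0.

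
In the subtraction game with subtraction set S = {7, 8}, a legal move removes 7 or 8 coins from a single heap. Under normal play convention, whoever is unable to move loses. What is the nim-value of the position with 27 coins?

1

G(0) = 0
G(1) = mex{} = 0
G(2) = mex{} = 0
G(3) = mex{} = 0
G(4) = mex{} = 0
G(5) = mex{} = 0
G(6) = mex{} = 0
G(7) = mex{0} = 1
G(8) = mex{0,0} = 1
G(9) = mex{0,0} = 1
G(10) = mex{0,0} = 1
G(11) = mex{0,0} = 1
G(12) = mex{0,0} = 1
G(13) = mex{0,0} = 1
G(14) = mex{1,0} = 2
G(15) = mex{1,1} = 0
G(16) = mex{1,1} = 0
G(17) = mex{1,1} = 0
G(18) = mex{1,1} = 0
G(19) = mex{1,1} = 0
G(20) = mex{1,1} = 0
G(21) = mex{2,1} = 0
G(22) = mex{0,2} = 1
G(23) = mex{0,0} = 1
G(24) = mex{0,0} = 1
G(25) = mex{0,0} = 1
G(26) = mex{0,0} = 1
G(27) = mex{0,0} = 1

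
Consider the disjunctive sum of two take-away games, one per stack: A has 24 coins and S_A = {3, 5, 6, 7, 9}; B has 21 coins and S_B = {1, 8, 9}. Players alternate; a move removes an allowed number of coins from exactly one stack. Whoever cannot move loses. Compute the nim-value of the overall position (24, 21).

1

Stack A, S = {3, 5, 6, 7, 9}:
n :  0  1  2  3  4  5  6  7  8  9 10 11 12 13 14 15 16 17 18 19 20 21 22 23 24
G :  0  0  0  1  1  1  2  2  2  3  3  3  0  0  0  1  1  1  2  2  2  3  3  3  0
G_A(24) = 0.
Stack B, S = {1, 8, 9}:
n :  0  1  2  3  4  5  6  7  8  9 10 11 12 13 14 15 16 17 18 19 20 21
G :  0  1  0  1  0  1  0  1  2  3  2  3  2  3  2  3  0  1  0  1  0  1
G_B(21) = 1.
Combined Grundy value = 0 ⊕ 1 = 1.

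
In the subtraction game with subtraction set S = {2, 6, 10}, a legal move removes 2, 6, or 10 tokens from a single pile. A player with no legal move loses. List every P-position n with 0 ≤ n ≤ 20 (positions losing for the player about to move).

0, 1, 4, 5, 8, 9, 12, 13, 16, 17, 20

n :  0  1  2  3  4  5  6  7  8  9 10 11 12 13 14 15 16 17 18 19 20
G :  0  0  1  1  0  0  1  1  0  0  1  1  0  0  1  1  0  0  1  1  0
P-positions are exactly the n with G(n) = 0.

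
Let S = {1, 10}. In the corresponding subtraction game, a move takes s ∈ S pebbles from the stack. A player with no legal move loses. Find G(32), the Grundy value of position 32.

n :  0  1  2  3  4  5  6  7  8  9 10 11 12 13 14 15 16 17 18 19 20 21 22 23 24 25 26 27 28 29 30 31 32
G :  0  1  0  1  0  1  0  1  0  1  2  0  1  0  1  0  1  0  1  0  1  2  0  1  0  1  0  1  0  1  0  1  2

2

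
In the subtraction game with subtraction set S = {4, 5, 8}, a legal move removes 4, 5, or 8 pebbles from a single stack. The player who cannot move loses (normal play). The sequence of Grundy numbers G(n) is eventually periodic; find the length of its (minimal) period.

G(0) = 0
G(1) = mex{} = 0
G(2) = mex{} = 0
G(3) = mex{} = 0
G(4) = mex{0} = 1
G(5) = mex{0,0} = 1
G(6) = mex{0,0} = 1
G(7) = mex{0,0} = 1
G(8) = mex{1,0,0} = 2
G(9) = mex{1,1,0} = 2
G(10) = mex{1,1,0} = 2
G(11) = mex{1,1,0} = 2
G(12) = mex{2,1,1} = 0
G(13) = mex{2,2,1} = 0
G(14) = mex{2,2,1} = 0
G(15) = mex{2,2,1} = 0
G(16) = mex{0,2,2} = 1
G(17) = mex{0,0,2} = 1
G(18) = mex{0,0,2} = 1
G(19) = mex{0,0,2} = 1
G(20) = mex{1,0,0} = 2
G(21) = mex{1,1,0} = 2
G(22) = mex{1,1,0} = 2
G(23) = mex{1,1,0} = 2
G(24) = mex{2,1,1} = 0
G(25) = mex{2,2,1} = 0
G(n+12) = G(n) holds for n = 0,…,7 (a full window of length max(S) = 8), so the sequence is purely periodic with period 12.

12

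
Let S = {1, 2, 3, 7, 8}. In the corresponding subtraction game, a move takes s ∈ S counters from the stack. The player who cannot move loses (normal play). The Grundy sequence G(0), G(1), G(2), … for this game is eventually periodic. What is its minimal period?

9

n :  0  1  2  3  4  5  6  7  8  9 10 11 12 13 14 15 16 17 18 19
G :  0  1  2  3  0  1  2  3  4  0  1  2  3  0  1  2  3  4  0  1
G(n+9) = G(n) holds for n = 0,…,7 (a full window of length max(S) = 8), so the sequence is purely periodic with period 9.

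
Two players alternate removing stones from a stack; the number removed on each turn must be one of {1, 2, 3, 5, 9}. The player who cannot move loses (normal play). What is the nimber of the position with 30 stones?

2

n :  0  1  2  3  4  5  6  7  8  9 10 11 12 13 14 15 16 17 18 19 20 21 22 23 24 25 26 27 28 29 30
G :  0  1  2  3  0  1  2  3  0  1  2  3  0  1  2  3  0  1  2  3  0  1  2  3  0  1  2  3  0  1  2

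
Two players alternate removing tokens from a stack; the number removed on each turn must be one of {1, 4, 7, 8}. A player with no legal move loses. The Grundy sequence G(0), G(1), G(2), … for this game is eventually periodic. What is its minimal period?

25

G(0) = 0
G(1) = mex{0} = 1
G(2) = mex{1} = 0
G(3) = mex{0} = 1
G(4) = mex{1,0} = 2
G(5) = mex{2,1} = 0
G(6) = mex{0,0} = 1
G(7) = mex{1,1,0} = 2
G(8) = mex{2,2,1,0} = 3
G(9) = mex{3,0,0,1} = 2
G(10) = mex{2,1,1,0} = 3
G(11) = mex{3,2,2,1} = 0
G(12) = mex{0,3,0,2} = 1
G(13) = mex{1,2,1,0} = 3
G(14) = mex{3,3,2,1} = 0
G(15) = mex{0,0,3,2} = 1
G(16) = mex{1,1,2,3} = 0
G(17) = mex{0,3,3,2} = 1
G(18) = mex{1,0,0,3} = 2
G(19) = mex{2,1,1,0} = 3
G(20) = mex{3,0,3,1} = 2
G(21) = mex{2,1,0,3} = 4
G(22) = mex{4,2,1,0} = 3
G(23) = mex{3,3,0,1} = 2
G(24) = mex{2,2,1,0} = 3
G(25) = mex{3,4,2,1} = 0
G(26) = mex{0,3,3,2} = 1
G(27) = mex{1,2,2,3} = 0
G(28) = mex{0,3,4,2} = 1
G(29) = mex{1,0,3,4} = 2
G(30) = mex{2,1,2,3} = 0
G(31) = mex{0,0,3,2} = 1
G(32) = mex{1,1,0,3} = 2
G(33) = mex{2,2,1,0} = 3
G(34) = mex{3,0,0,1} = 2
G(35) = mex{2,1,1,0} = 3
G(36) = mex{3,2,2,1} = 0
G(37) = mex{0,3,0,2} = 1
G(38) = mex{1,2,1,0} = 3
G(39) = mex{3,3,2,1} = 0
G(40) = mex{0,0,3,2} = 1
G(41) = mex{1,1,2,3} = 0
G(42) = mex{0,3,3,2} = 1
G(43) = mex{1,0,0,3} = 2
G(44) = mex{2,1,1,0} = 3
G(45) = mex{3,0,3,1} = 2
G(46) = mex{2,1,0,3} = 4
G(47) = mex{4,2,1,0} = 3
G(48) = mex{3,3,0,1} = 2
G(49) = mex{2,2,1,0} = 3
G(50) = mex{3,4,2,1} = 0
G(51) = mex{0,3,3,2} = 1
G(n+25) = G(n) holds for n = 0,…,7 (a full window of length max(S) = 8), so the sequence is purely periodic with period 25.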